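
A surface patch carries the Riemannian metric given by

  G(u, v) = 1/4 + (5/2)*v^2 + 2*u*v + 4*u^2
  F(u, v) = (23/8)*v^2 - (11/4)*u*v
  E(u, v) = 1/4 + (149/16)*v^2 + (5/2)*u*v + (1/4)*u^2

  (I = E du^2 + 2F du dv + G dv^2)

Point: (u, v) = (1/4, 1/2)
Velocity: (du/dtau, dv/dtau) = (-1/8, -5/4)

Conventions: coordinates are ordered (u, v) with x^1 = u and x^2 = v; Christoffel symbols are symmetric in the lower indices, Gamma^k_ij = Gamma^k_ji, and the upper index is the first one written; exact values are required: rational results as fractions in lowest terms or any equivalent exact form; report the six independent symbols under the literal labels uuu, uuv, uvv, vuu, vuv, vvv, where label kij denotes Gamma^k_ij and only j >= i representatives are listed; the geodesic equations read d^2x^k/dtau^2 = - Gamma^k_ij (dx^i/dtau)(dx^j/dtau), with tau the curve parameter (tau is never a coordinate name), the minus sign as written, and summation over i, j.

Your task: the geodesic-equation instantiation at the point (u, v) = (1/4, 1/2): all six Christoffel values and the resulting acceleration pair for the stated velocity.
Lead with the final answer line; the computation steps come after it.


Answer: Gamma_uuu = 851/987, Gamma_uuv = 535/329, Gamma_uvv = 14/141, Gamma_vuu = -6381/1316, Gamma_vuv = 213/329, Gamma_vvv = 50/47; accelerations (d^2u/dtau^2, d^2v/dtau^2) = (-42751/63168, -150659/84224)

E = 93/32, F = 3/8, G = 11/8 at the point
E_u = 11/8, E_v = 159/16, F_u = -11/8, F_v = 35/16, G_u = 3, G_v = 3
EG - F^2 = 987/256;  g^inv = (256/987) * [[11/8, -3/8], [-3/8, 93/32]]
first-kind symbols [ij,l] = (1/2)(d_i g_jl + d_j g_il - d_l g_ij): [uu,u] = E_u/2 = 11/16, [uu,v] = F_u - E_v/2 = -203/32, [uv,u] = E_v/2 = 159/32, [uv,v] = G_u/2 = 3/2, [vv,u] = F_v - G_u/2 = 11/16, [vv,v] = G_v/2 = 3/2
Gamma^u_ij = (G*[ij,u] - F*[ij,v])/(EG - F^2), Gamma^v_ij = (E*[ij,v] - F*[ij,u])/(EG - F^2)
Gamma_uuu = 851/987, Gamma_uuv = 535/329, Gamma_uvv = 14/141, Gamma_vuu = -6381/1316, Gamma_vuv = 213/329, Gamma_vvv = 50/47
d^2u/dtau^2 = -(Gamma_uuu*(-1/8)^2 + 2*Gamma_uuv*(-1/8)*(-5/4) + Gamma_uvv*(-5/4)^2) = -42751/63168
d^2v/dtau^2 = -(Gamma_vuu*(-1/8)^2 + 2*Gamma_vuv*(-1/8)*(-5/4) + Gamma_vvv*(-5/4)^2) = -150659/84224


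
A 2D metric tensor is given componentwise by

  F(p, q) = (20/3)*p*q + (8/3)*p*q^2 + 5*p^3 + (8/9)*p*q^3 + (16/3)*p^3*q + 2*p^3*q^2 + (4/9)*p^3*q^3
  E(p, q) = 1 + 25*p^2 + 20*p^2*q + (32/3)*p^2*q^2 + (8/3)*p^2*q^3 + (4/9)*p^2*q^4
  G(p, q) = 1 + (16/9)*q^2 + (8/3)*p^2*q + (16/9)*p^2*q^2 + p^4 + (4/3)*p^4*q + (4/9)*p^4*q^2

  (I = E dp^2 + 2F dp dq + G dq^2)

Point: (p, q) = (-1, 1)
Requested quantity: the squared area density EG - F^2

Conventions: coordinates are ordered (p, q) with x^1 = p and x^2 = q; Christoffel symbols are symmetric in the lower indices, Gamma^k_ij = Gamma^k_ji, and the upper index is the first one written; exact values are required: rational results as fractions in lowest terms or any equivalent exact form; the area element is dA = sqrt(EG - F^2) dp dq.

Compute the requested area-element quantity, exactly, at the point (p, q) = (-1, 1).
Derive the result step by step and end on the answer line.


E = 538/9, F = -23, G = 10; EG - F^2 = 619/9

Answer: EG - F^2 = 619/9


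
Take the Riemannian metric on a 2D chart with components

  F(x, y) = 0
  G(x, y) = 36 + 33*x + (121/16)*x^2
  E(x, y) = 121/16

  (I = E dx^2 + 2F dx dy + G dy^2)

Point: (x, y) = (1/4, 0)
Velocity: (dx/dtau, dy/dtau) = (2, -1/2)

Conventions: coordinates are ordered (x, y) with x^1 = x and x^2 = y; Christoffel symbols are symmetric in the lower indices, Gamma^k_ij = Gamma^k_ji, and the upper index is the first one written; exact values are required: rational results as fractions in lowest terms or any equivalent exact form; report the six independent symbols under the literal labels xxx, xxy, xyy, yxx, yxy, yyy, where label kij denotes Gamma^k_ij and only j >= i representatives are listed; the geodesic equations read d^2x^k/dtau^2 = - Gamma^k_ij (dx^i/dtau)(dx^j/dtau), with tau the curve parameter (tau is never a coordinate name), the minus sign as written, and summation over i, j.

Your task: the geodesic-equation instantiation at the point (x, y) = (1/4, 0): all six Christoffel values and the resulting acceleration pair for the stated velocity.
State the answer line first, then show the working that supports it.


Answer: Gamma_xxx = 0, Gamma_xxy = 0, Gamma_xyy = -107/44, Gamma_yxx = 0, Gamma_yxy = 44/107, Gamma_yyy = 0; accelerations (d^2x/dtau^2, d^2y/dtau^2) = (107/176, 88/107)

E = 121/16, F = 0, G = 11449/256 at the point
E_x = 0, E_y = 0, F_x = 0, F_y = 0, G_x = 1177/32, G_y = 0
EG - F^2 = 1385329/4096;  g^inv = (4096/1385329) * [[11449/256, 0], [0, 121/16]]
first-kind symbols [ij,l] = (1/2)(d_i g_jl + d_j g_il - d_l g_ij): [xx,x] = E_x/2 = 0, [xx,y] = F_x - E_y/2 = 0, [xy,x] = E_y/2 = 0, [xy,y] = G_x/2 = 1177/64, [yy,x] = F_y - G_x/2 = -1177/64, [yy,y] = G_y/2 = 0
Gamma^x_ij = (G*[ij,x] - F*[ij,y])/(EG - F^2), Gamma^y_ij = (E*[ij,y] - F*[ij,x])/(EG - F^2)
Gamma_xxx = 0, Gamma_xxy = 0, Gamma_xyy = -107/44, Gamma_yxx = 0, Gamma_yxy = 44/107, Gamma_yyy = 0
d^2x/dtau^2 = -(Gamma_xxx*(2)^2 + 2*Gamma_xxy*(2)*(-1/2) + Gamma_xyy*(-1/2)^2) = 107/176
d^2y/dtau^2 = -(Gamma_yxx*(2)^2 + 2*Gamma_yxy*(2)*(-1/2) + Gamma_yyy*(-1/2)^2) = 88/107


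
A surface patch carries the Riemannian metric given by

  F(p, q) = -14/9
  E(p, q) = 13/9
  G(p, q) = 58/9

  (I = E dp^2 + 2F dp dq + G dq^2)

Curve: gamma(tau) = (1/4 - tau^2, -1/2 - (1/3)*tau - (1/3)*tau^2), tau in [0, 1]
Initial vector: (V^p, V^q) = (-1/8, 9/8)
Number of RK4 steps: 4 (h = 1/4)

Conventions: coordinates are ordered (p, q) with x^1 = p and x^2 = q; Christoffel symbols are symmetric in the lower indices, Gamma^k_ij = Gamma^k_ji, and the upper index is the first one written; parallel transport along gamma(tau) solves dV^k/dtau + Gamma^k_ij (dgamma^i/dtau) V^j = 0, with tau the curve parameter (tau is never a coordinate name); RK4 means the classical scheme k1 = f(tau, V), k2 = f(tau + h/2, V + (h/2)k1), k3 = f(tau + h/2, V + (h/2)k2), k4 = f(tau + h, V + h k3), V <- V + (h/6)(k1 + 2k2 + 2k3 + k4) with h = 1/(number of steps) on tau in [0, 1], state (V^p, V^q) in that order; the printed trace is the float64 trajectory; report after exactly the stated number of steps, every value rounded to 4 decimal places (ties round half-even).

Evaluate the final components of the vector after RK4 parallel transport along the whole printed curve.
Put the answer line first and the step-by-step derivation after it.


Answer: V^p = -0.1250, V^q = 1.1250

gamma'(tau) = (-2*tau, -1/3 - (2/3)*tau); f(tau, V)^k = -Gamma^k_ij(gamma(tau)) gamma'^i(tau) V^j; h = 1/4; intermediate values shown to 6 dp
curve data and Christoffel symbols at the stage parameters:
  tau = 0.000000: gamma = (0.250000, -0.500000), gamma' = (0.000000, -0.333333); Gamma_ppp = 0.000000, Gamma_ppq = 0.000000, Gamma_pqq = 0.000000, Gamma_qpp = 0.000000, Gamma_qpq = 0.000000, Gamma_qqq = 0.000000
  tau = 0.125000: gamma = (0.234375, -0.546875), gamma' = (-0.250000, -0.416667); Gamma_ppp = 0.000000, Gamma_ppq = 0.000000, Gamma_pqq = 0.000000, Gamma_qpp = 0.000000, Gamma_qpq = 0.000000, Gamma_qqq = 0.000000
  tau = 0.250000: gamma = (0.187500, -0.604167), gamma' = (-0.500000, -0.500000); Gamma_ppp = 0.000000, Gamma_ppq = 0.000000, Gamma_pqq = 0.000000, Gamma_qpp = 0.000000, Gamma_qpq = 0.000000, Gamma_qqq = 0.000000
  tau = 0.375000: gamma = (0.109375, -0.671875), gamma' = (-0.750000, -0.583333); Gamma_ppp = 0.000000, Gamma_ppq = 0.000000, Gamma_pqq = 0.000000, Gamma_qpp = 0.000000, Gamma_qpq = 0.000000, Gamma_qqq = 0.000000
  tau = 0.500000: gamma = (0.000000, -0.750000), gamma' = (-1.000000, -0.666667); Gamma_ppp = 0.000000, Gamma_ppq = 0.000000, Gamma_pqq = 0.000000, Gamma_qpp = 0.000000, Gamma_qpq = 0.000000, Gamma_qqq = 0.000000
  tau = 0.625000: gamma = (-0.140625, -0.838542), gamma' = (-1.250000, -0.750000); Gamma_ppp = 0.000000, Gamma_ppq = 0.000000, Gamma_pqq = 0.000000, Gamma_qpp = 0.000000, Gamma_qpq = 0.000000, Gamma_qqq = 0.000000
  tau = 0.750000: gamma = (-0.312500, -0.937500), gamma' = (-1.500000, -0.833333); Gamma_ppp = 0.000000, Gamma_ppq = 0.000000, Gamma_pqq = 0.000000, Gamma_qpp = 0.000000, Gamma_qpq = 0.000000, Gamma_qqq = 0.000000
  tau = 0.875000: gamma = (-0.515625, -1.046875), gamma' = (-1.750000, -0.916667); Gamma_ppp = 0.000000, Gamma_ppq = 0.000000, Gamma_pqq = 0.000000, Gamma_qpp = 0.000000, Gamma_qpq = 0.000000, Gamma_qqq = 0.000000
  tau = 1.000000: gamma = (-0.750000, -1.166667), gamma' = (-2.000000, -1.000000); Gamma_ppp = 0.000000, Gamma_ppq = 0.000000, Gamma_pqq = 0.000000, Gamma_qpp = 0.000000, Gamma_qpq = 0.000000, Gamma_qqq = 0.000000
step 0: V^p = -0.1250, V^q = 1.1250
step 1: k1 = (0.000000, 0.000000), k2 = (0.000000, 0.000000), k3 = (0.000000, 0.000000), k4 = (0.000000, 0.000000); V <- V + (h/6)(k1 + 2k2 + 2k3 + k4): V^p = -0.1250, V^q = 1.1250
step 2: k1 = (0.000000, 0.000000), k2 = (0.000000, 0.000000), k3 = (0.000000, 0.000000), k4 = (0.000000, 0.000000); V <- V + (h/6)(k1 + 2k2 + 2k3 + k4): V^p = -0.1250, V^q = 1.1250
step 3: k1 = (0.000000, 0.000000), k2 = (0.000000, 0.000000), k3 = (0.000000, 0.000000), k4 = (0.000000, 0.000000); V <- V + (h/6)(k1 + 2k2 + 2k3 + k4): V^p = -0.1250, V^q = 1.1250
step 4: k1 = (0.000000, 0.000000), k2 = (0.000000, 0.000000), k3 = (0.000000, 0.000000), k4 = (0.000000, 0.000000); V <- V + (h/6)(k1 + 2k2 + 2k3 + k4): V^p = -0.1250, V^q = 1.1250


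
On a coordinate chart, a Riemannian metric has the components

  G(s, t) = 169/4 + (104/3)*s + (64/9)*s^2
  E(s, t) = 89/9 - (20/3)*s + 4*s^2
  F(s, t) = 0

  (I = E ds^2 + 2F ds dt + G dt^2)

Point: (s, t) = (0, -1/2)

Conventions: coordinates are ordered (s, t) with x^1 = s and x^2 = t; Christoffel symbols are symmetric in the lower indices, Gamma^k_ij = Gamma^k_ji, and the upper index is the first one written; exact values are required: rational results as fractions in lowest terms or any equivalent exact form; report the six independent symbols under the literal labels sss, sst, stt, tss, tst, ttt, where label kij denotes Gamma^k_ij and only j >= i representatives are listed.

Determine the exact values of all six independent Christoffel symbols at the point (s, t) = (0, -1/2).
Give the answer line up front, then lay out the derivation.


Answer: Gamma_sss = -30/89, Gamma_sst = 0, Gamma_stt = -156/89, Gamma_tss = 0, Gamma_tst = 16/39, Gamma_ttt = 0

E = 89/9, F = 0, G = 169/4 at the point
E_s = -20/3, E_t = 0, F_s = 0, F_t = 0, G_s = 104/3, G_t = 0
EG - F^2 = 15041/36;  g^inv = (36/15041) * [[169/4, 0], [0, 89/9]]
first-kind symbols [ij,l] = (1/2)(d_i g_jl + d_j g_il - d_l g_ij): [ss,s] = E_s/2 = -10/3, [ss,t] = F_s - E_t/2 = 0, [st,s] = E_t/2 = 0, [st,t] = G_s/2 = 52/3, [tt,s] = F_t - G_s/2 = -52/3, [tt,t] = G_t/2 = 0
Gamma^s_ij = (G*[ij,s] - F*[ij,t])/(EG - F^2), Gamma^t_ij = (E*[ij,t] - F*[ij,s])/(EG - F^2)


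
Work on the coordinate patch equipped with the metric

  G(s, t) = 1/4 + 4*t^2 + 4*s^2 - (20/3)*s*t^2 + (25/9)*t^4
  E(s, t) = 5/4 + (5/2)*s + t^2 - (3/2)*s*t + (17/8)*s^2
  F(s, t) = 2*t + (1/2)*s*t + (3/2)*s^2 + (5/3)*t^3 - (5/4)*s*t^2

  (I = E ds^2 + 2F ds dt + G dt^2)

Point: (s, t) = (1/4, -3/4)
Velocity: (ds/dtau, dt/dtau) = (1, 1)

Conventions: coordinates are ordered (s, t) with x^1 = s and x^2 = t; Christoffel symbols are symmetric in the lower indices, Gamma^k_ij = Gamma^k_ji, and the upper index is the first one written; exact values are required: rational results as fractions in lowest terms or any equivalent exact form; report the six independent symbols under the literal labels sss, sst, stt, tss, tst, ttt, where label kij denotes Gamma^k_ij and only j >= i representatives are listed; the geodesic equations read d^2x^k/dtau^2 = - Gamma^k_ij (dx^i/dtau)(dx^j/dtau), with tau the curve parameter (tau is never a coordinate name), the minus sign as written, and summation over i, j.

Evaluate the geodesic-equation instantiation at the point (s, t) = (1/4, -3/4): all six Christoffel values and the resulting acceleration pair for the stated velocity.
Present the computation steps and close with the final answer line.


E = 365/128, F = -609/256, G = 689/256 at the point
E_s = 75/16, E_t = -15/8, F_s = -21/64, F_t = 173/32, G_s = -7/4, G_t = -131/16
EG - F^2 = 132089/65536;  g^inv = (65536/132089) * [[689/256, 609/256], [609/256, 365/128]]
first-kind symbols [ij,l] = (1/2)(d_i g_jl + d_j g_il - d_l g_ij): [ss,s] = E_s/2 = 75/32, [ss,t] = F_s - E_t/2 = 39/64, [st,s] = E_t/2 = -15/16, [st,t] = G_s/2 = -7/8, [tt,s] = F_t - G_s/2 = 201/32, [tt,t] = G_t/2 = -131/32
Gamma^s_ij = (G*[ij,s] - F*[ij,t])/(EG - F^2), Gamma^t_ij = (E*[ij,t] - F*[ij,s])/(EG - F^2)
Gamma_sss = 508404/132089, Gamma_sst = -301776/132089, Gamma_stt = 469680/132089, Gamma_tss = 479280/132089, Gamma_tst = -309680/132089, Gamma_ttt = 214232/132089
d^2s/dtau^2 = -(Gamma_sss*(1)^2 + 2*Gamma_sst*(1)*(1) + Gamma_stt*(1)^2) = -16284/5743
d^2t/dtau^2 = -(Gamma_tss*(1)^2 + 2*Gamma_tst*(1)*(1) + Gamma_ttt*(1)^2) = -3224/5743

Answer: Gamma_sss = 508404/132089, Gamma_sst = -301776/132089, Gamma_stt = 469680/132089, Gamma_tss = 479280/132089, Gamma_tst = -309680/132089, Gamma_ttt = 214232/132089; accelerations (d^2s/dtau^2, d^2t/dtau^2) = (-16284/5743, -3224/5743)


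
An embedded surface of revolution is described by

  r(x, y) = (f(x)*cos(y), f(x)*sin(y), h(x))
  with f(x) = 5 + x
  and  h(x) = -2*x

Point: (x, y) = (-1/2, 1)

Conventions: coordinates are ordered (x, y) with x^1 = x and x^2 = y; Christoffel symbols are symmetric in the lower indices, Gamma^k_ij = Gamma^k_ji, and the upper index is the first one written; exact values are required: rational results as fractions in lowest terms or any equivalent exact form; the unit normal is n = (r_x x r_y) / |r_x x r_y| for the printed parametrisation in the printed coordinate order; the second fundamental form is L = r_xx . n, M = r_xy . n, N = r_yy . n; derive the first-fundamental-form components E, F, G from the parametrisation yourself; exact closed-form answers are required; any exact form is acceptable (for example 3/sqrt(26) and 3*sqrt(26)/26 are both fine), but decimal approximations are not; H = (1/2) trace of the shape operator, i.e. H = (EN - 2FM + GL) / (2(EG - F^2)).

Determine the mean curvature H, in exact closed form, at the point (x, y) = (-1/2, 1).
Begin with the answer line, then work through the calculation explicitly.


Answer: H = -2*sqrt(5)/45

f = 9/2, f' = 1, f'' = 0, h' = -2, h'' = 0
E = 5, F = 0, G = 81/4; answer radicand W^2 = 5
unnormalised second-form numerators: l = 0, m = 0, n = -9; L = l/sqrt(5), and similarly M = m/sqrt(W^2), N = n/sqrt(W^2)
H = (E*n - 2*F*m + G*l) / (2*(EG - F^2)*sqrt(W^2)); E*n - 2*F*m + G*l = -45, EG - F^2 = 405/4, so H = (-2/9)/sqrt(5)


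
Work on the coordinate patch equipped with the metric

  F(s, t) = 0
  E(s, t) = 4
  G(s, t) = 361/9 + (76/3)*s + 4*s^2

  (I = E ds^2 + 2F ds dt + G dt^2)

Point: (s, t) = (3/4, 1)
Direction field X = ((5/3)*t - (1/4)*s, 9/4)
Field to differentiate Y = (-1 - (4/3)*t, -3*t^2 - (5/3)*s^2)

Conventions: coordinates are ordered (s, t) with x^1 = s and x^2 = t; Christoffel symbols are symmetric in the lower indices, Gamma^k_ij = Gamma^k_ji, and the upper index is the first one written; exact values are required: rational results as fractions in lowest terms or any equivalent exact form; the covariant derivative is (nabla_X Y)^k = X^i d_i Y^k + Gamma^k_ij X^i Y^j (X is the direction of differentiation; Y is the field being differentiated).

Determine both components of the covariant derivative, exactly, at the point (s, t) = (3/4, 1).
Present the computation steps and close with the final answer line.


E = 4, F = 0, G = 2209/36 at the point
E_s = 0, E_t = 0, F_s = 0, F_t = 0, G_s = 94/3, G_t = 0
EG - F^2 = 2209/9;  g^inv = (9/2209) * [[2209/36, 0], [0, 4]]
first-kind symbols [ij,l] = (1/2)(d_i g_jl + d_j g_il - d_l g_ij): [ss,s] = E_s/2 = 0, [ss,t] = F_s - E_t/2 = 0, [st,s] = E_t/2 = 0, [st,t] = G_s/2 = 47/3, [tt,s] = F_t - G_s/2 = -47/3, [tt,t] = G_t/2 = 0
Gamma^s_ij = (G*[ij,s] - F*[ij,t])/(EG - F^2), Gamma^t_ij = (E*[ij,t] - F*[ij,s])/(EG - F^2)
Gamma_sss = 0, Gamma_sst = 0, Gamma_stt = -47/12, Gamma_tss = 0, Gamma_tst = 12/47, Gamma_ttt = 0
X = (71/48, 9/4), Y = (-7/3, -63/16) at the point

Answer: (nabla_X Y)^s = 8115/256, (nabla_X Y)^t = -180709/9024


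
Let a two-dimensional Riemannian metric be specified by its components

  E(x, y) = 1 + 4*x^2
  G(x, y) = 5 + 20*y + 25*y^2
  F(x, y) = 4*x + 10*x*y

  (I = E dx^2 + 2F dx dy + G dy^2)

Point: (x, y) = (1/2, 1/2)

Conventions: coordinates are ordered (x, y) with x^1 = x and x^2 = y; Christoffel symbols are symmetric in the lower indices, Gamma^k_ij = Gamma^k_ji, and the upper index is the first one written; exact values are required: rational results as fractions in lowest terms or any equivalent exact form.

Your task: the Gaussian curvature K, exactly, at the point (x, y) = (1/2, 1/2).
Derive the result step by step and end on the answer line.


E = 2, F = 9/2, G = 85/4, EG - F^2 = 89/4 at the point
E_x = 4, E_y = 0, F_x = 9, F_y = 5, G_x = 0, G_y = 45
E_yy = 0, F_xy = 10, G_xx = 0
By Brioschi, K is (det M1 - det M2) divided by (EG - F^2) squared.
M1 = [[-E_yy/2 + F_xy - G_xx/2, E_x/2, F_x - E_y/2], [F_y - G_x/2, E, F], [G_y/2, F, G]] = [[10, 2, 9], [5, 2, 9/2], [45/2, 9/2, 85/4]]; det M1 = 10
M2 = [[0, E_y/2, G_x/2], [E_y/2, E, F], [G_x/2, F, G]] = [[0, 0, 0], [0, 2, 9/2], [0, 9/2, 85/4]]; det M2 = 0
det M1 - det M2 = 10; K = 10 / (89/4)^2 = 160/7921

Answer: K = 160/7921


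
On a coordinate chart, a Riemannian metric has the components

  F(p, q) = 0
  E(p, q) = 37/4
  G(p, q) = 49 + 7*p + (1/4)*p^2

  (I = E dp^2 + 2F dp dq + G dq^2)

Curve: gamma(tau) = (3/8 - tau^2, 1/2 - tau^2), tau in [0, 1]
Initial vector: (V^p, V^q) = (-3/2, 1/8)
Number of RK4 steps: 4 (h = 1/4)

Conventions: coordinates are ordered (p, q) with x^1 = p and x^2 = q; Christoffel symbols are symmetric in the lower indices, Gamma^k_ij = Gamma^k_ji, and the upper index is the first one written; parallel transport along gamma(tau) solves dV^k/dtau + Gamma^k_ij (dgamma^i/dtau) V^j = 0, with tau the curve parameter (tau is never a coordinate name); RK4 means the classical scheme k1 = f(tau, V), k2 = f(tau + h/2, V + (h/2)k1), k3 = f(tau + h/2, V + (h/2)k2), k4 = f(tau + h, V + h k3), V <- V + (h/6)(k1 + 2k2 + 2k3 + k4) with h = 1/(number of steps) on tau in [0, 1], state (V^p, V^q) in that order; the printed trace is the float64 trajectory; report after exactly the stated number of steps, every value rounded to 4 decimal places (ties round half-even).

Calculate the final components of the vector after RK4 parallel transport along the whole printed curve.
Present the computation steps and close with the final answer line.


gamma'(tau) = (-2*tau, -2*tau); f(tau, V)^k = -Gamma^k_ij(gamma(tau)) gamma'^i(tau) V^j; h = 1/4; intermediate values shown to 6 dp
curve data and Christoffel symbols at the stage parameters:
  tau = 0.000000: gamma = (0.375000, 0.500000), gamma' = (0.000000, 0.000000); Gamma_ppp = 0.000000, Gamma_ppq = 0.000000, Gamma_pqq = -0.388514, Gamma_qpp = 0.000000, Gamma_qpq = 0.069565, Gamma_qqq = 0.000000
  tau = 0.125000: gamma = (0.359375, 0.484375), gamma' = (-0.250000, -0.250000); Gamma_ppp = 0.000000, Gamma_ppq = 0.000000, Gamma_pqq = -0.388091, Gamma_qpp = 0.000000, Gamma_qpq = 0.069641, Gamma_qqq = 0.000000
  tau = 0.250000: gamma = (0.312500, 0.437500), gamma' = (-0.500000, -0.500000); Gamma_ppp = 0.000000, Gamma_ppq = 0.000000, Gamma_pqq = -0.386824, Gamma_qpp = 0.000000, Gamma_qpq = 0.069869, Gamma_qqq = 0.000000
  tau = 0.375000: gamma = (0.234375, 0.359375), gamma' = (-0.750000, -0.750000); Gamma_ppp = 0.000000, Gamma_ppq = 0.000000, Gamma_pqq = -0.384713, Gamma_qpp = 0.000000, Gamma_qpq = 0.070252, Gamma_qqq = 0.000000
  tau = 0.500000: gamma = (0.125000, 0.250000), gamma' = (-1.000000, -1.000000); Gamma_ppp = 0.000000, Gamma_ppq = 0.000000, Gamma_pqq = -0.381757, Gamma_qpp = 0.000000, Gamma_qpq = 0.070796, Gamma_qqq = 0.000000
  tau = 0.625000: gamma = (-0.015625, 0.109375), gamma' = (-1.250000, -1.250000); Gamma_ppp = 0.000000, Gamma_ppq = 0.000000, Gamma_pqq = -0.377956, Gamma_qpp = 0.000000, Gamma_qpq = 0.071508, Gamma_qqq = 0.000000
  tau = 0.750000: gamma = (-0.187500, -0.062500), gamma' = (-1.500000, -1.500000); Gamma_ppp = 0.000000, Gamma_ppq = 0.000000, Gamma_pqq = -0.373311, Gamma_qpp = 0.000000, Gamma_qpq = 0.072398, Gamma_qqq = 0.000000
  tau = 0.875000: gamma = (-0.390625, -0.265625), gamma' = (-1.750000, -1.750000); Gamma_ppp = 0.000000, Gamma_ppq = 0.000000, Gamma_pqq = -0.367821, Gamma_qpp = 0.000000, Gamma_qpq = 0.073479, Gamma_qqq = 0.000000
  tau = 1.000000: gamma = (-0.625000, -0.500000), gamma' = (-2.000000, -2.000000); Gamma_ppp = 0.000000, Gamma_ppq = 0.000000, Gamma_pqq = -0.361486, Gamma_qpp = 0.000000, Gamma_qpq = 0.074766, Gamma_qqq = 0.000000
step 0: V^p = -1.5000, V^q = 0.1250
step 1: k1 = (0.000000, 0.000000), k2 = (-0.012128, -0.023939), k3 = (-0.011838, -0.024018), k4 = (-0.023015, -0.048348); V <- V + (h/6)(k1 + 2k2 + 2k3 + k4): V^p = -1.5030, V^q = 0.1190
step 2: k1 = (-0.023014, -0.048348), k2 = (-0.032589, -0.073390), k3 = (-0.031686, -0.073618), k4 = (-0.038399, -0.099844); V <- V + (h/6)(k1 + 2k2 + 2k3 + k4): V^p = -1.5109, V^q = 0.1006
step 3: k1 = (-0.038391, -0.099845), k2 = (-0.041614, -0.127606), k3 = (-0.039975, -0.127952), k4 = (-0.038400, -0.157715); V <- V + (h/6)(k1 + 2k2 + 2k3 + k4): V^p = -1.5209, V^q = 0.0685
step 4: k1 = (-0.038378, -0.157720), k2 = (-0.031425, -0.189904), k3 = (-0.028836, -0.190310), k4 = (-0.015152, -0.225364); V <- V + (h/6)(k1 + 2k2 + 2k3 + k4): V^p = -1.5281, V^q = 0.0209

Answer: V^p = -1.5281, V^q = 0.0209


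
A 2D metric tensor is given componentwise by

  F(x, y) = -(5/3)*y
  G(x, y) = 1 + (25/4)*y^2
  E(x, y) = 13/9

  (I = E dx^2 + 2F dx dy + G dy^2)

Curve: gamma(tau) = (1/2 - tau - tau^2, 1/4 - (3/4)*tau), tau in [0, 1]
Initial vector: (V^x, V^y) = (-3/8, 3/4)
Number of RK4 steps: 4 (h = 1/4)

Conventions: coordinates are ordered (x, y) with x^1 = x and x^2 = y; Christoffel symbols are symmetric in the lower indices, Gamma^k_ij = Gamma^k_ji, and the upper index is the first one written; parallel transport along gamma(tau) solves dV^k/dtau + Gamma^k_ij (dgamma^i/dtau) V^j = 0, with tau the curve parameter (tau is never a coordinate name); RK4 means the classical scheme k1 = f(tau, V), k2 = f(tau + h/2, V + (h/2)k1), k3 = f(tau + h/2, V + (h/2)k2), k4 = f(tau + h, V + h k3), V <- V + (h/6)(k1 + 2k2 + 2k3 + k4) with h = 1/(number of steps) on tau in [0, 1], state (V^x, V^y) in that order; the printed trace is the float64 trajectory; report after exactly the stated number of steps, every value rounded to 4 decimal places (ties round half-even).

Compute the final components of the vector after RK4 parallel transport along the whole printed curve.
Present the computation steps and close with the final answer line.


gamma'(tau) = (-1 - 2*tau, -3/4); f(tau, V)^k = -Gamma^k_ij(gamma(tau)) gamma'^i(tau) V^j; h = 1/4; intermediate values shown to 6 dp
curve data and Christoffel symbols at the stage parameters:
  tau = 0.000000: gamma = (0.500000, 0.250000), gamma' = (-1.000000, -0.750000); Gamma_xxx = 0.000000, Gamma_xxy = 0.000000, Gamma_xyy = -0.908231, Gamma_yxx = 0.000000, Gamma_yxy = 0.000000, Gamma_yyy = 0.851466
  tau = 0.125000: gamma = (0.359375, 0.156250), gamma' = (-1.250000, -0.750000); Gamma_xxx = 0.000000, Gamma_xxy = 0.000000, Gamma_xyy = -1.043602, Gamma_yxx = 0.000000, Gamma_yxy = 0.000000, Gamma_yyy = 0.611486
  tau = 0.250000: gamma = (0.187500, 0.062500), gamma' = (-1.500000, -0.750000); Gamma_xxx = 0.000000, Gamma_xxy = 0.000000, Gamma_xyy = -1.134668, Gamma_yxx = 0.000000, Gamma_yxy = 0.000000, Gamma_yyy = 0.265938
  tau = 0.375000: gamma = (-0.015625, -0.031250), gamma' = (-1.750000, -0.750000); Gamma_xxx = 0.000000, Gamma_xxy = 0.000000, Gamma_xyy = -1.148991, Gamma_yxx = 0.000000, Gamma_yxy = 0.000000, Gamma_yyy = -0.134647
  tau = 0.500000: gamma = (-0.250000, -0.125000), gamma' = (-2.000000, -0.750000); Gamma_xxx = 0.000000, Gamma_xxy = 0.000000, Gamma_xyy = -1.080777, Gamma_yxx = 0.000000, Gamma_yxy = 0.000000, Gamma_yyy = -0.506614
  tau = 0.625000: gamma = (-0.515625, -0.218750), gamma' = (-2.250000, -0.750000); Gamma_xxx = 0.000000, Gamma_xxy = 0.000000, Gamma_xyy = -0.955922, Gamma_yxx = 0.000000, Gamma_yxy = 0.000000, Gamma_yyy = -0.784155
  tau = 0.750000: gamma = (-0.812500, -0.312500), gamma' = (-2.500000, -0.750000); Gamma_xxx = 0.000000, Gamma_xxy = 0.000000, Gamma_xyy = -0.811111, Gamma_yxx = 0.000000, Gamma_yxy = 0.000000, Gamma_yyy = -0.950520
  tau = 0.875000: gamma = (-1.140625, -0.406250), gamma' = (-2.750000, -0.750000); Gamma_xxx = 0.000000, Gamma_xxy = 0.000000, Gamma_xyy = -0.673145, Gamma_yxx = 0.000000, Gamma_yxy = 0.000000, Gamma_yyy = -1.025495
  tau = 1.000000: gamma = (-1.500000, -0.500000), gamma' = (-3.000000, -0.750000); Gamma_xxx = 0.000000, Gamma_xxy = 0.000000, Gamma_xyy = -0.554273, Gamma_yxx = 0.000000, Gamma_yxy = 0.000000, Gamma_yyy = -1.039261
step 0: V^x = -0.3750, V^y = 0.7500
step 1: k1 = (-0.510880, 0.478950), k2 = (-0.633886, 0.371417), k3 = (-0.623365, 0.365253), k4 = (-0.715958, 0.167803); V <- V + (h/6)(k1 + 2k2 + 2k3 + k4): V^x = -0.5309, V^y = 0.8383
step 2: k1 = (-0.713426, 0.167209), k2 = (-0.740443, -0.086771), k3 = (-0.713085, -0.083565), k4 = (-0.662608, -0.310597); V <- V + (h/6)(k1 + 2k2 + 2k3 + k4): V^x = -0.7094, V^y = 0.8182
step 3: k1 = (-0.663193, -0.310872), k2 = (-0.558719, -0.458324), k3 = (-0.545505, -0.447485), k4 = (-0.429664, -0.503512); V <- V + (h/6)(k1 + 2k2 + 2k3 + k4): V^x = -0.8469, V^y = 0.7088
step 4: k1 = (-0.431157, -0.505262), k2 = (-0.325934, -0.496540), k3 = (-0.326484, -0.497378), k4 = (-0.242940, -0.455513); V <- V + (h/6)(k1 + 2k2 + 2k3 + k4): V^x = -0.9294, V^y = 0.5859

Answer: V^x = -0.9294, V^y = 0.5859


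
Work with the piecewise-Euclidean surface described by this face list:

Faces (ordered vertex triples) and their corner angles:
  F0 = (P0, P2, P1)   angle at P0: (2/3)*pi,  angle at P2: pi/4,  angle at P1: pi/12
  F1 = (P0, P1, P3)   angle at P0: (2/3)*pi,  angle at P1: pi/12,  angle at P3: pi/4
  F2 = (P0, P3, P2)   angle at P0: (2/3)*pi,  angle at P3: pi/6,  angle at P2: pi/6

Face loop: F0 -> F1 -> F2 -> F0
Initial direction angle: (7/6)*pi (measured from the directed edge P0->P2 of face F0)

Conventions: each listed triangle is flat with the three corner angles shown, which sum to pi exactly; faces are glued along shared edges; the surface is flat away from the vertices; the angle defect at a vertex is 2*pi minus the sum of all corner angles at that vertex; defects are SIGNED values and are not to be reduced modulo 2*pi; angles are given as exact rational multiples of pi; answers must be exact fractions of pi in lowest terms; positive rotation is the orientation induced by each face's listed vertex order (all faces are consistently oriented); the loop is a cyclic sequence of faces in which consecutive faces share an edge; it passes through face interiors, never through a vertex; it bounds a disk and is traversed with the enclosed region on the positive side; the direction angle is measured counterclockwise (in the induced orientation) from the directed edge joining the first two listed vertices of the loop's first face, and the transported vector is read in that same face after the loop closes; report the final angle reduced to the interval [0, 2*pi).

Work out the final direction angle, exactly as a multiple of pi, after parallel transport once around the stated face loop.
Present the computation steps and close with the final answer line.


enclosed vertex P0: corner angles sum to 2*pi, defect = 2*pi - 2*pi = 0
adding the enclosed defects to the starting angle (mod 2*pi, induced orientation) gives the holonomy
final angle = (7/6)*pi + 0 = (7/6)*pi (mod 2*pi)

Answer: final direction angle = (7/6)*pi


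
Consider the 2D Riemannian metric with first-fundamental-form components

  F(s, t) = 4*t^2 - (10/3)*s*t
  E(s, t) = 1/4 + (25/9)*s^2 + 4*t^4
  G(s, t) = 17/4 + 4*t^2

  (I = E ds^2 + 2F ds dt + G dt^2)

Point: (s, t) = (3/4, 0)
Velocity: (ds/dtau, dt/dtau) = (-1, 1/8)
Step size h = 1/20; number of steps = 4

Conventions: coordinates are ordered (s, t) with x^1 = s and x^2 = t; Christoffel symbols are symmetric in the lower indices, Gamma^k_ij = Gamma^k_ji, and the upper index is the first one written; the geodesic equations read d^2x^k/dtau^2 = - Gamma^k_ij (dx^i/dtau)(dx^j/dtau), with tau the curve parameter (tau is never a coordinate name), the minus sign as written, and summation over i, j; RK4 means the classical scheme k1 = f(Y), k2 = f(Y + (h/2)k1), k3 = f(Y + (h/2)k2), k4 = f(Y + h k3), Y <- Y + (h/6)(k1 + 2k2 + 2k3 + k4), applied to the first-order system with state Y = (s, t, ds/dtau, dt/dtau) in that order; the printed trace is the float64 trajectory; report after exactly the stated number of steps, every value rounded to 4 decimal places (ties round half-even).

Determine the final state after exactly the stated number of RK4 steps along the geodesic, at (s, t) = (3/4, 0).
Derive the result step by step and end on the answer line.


f(Y) = (ds/dtau, dt/dtau, -Gamma^s_ij Y'^i Y'^j, -Gamma^t_ij Y'^i Y'^j) with the Gammas evaluated at the stage position; h = 0.050000; intermediate values shown to 6 dp
step 0: s = 0.7500, t = 0.0000, ds/dtau = -1.0000, dt/dtau = 0.1250
step 1:
  k1: at (s, t) = (0.750000, 0.000000), (ds/dtau, dt/dtau) = (-1.000000, 0.125000); Gamma_sss = 1.149425, Gamma_sst = 0.000000, Gamma_stt = -1.379310, Gamma_tss = 0.000000, Gamma_tst = 0.000000, Gamma_ttt = 0.000000; k1 = (-1.000000, 0.125000, -1.127874, 0.000000)
  k2: at (s, t) = (0.725000, 0.003125), (ds/dtau, dt/dtau) = (-1.028197, 0.125000); Gamma_sss = 1.177663, Gamma_sst = 0.000000, Gamma_stt = -1.398577, Gamma_tss = -0.000369, Gamma_tst = 0.000000, Gamma_ttt = 0.000469; k2 = (-1.028197, 0.125000, -1.223160, 0.000383)
  k3: at (s, t) = (0.724295, 0.003125), (ds/dtau, dt/dtau) = (-1.030579, 0.125010); Gamma_sss = 1.178474, Gamma_sst = 0.000000, Gamma_stt = -1.399525, Gamma_tss = -0.000370, Gamma_tst = 0.000000, Gamma_ttt = 0.000470; k3 = (-1.030579, 0.125010, -1.229778, 0.000385)
  k4: at (s, t) = (0.698471, 0.006250), (ds/dtau, dt/dtau) = (-1.061489, 0.125019); Gamma_sss = 1.208709, Gamma_sst = 0.000001, Gamma_stt = -1.419298, Gamma_tss = -0.000808, Gamma_tst = 0.000000, Gamma_ttt = 0.001075; k4 = (-1.061489, 0.125019, -1.339740, 0.000894)
  Y <- Y + (h/6)(k1 + 2k2 + 2k3 + k4): s = 0.6985, t = 0.0063, ds/dtau = -1.0614, dt/dtau = 0.1250
step 2:
  k1: at (s, t) = (0.698508, 0.006250), (ds/dtau, dt/dtau) = (-1.061446, 0.125020); Gamma_sss = 1.208665, Gamma_sst = 0.000001, Gamma_stt = -1.419249, Gamma_tss = -0.000808, Gamma_tst = 0.000000, Gamma_ttt = 0.001075; k1 = (-1.061446, 0.125020, -1.339580, 0.000894)
  k2: at (s, t) = (0.671972, 0.009376), (ds/dtau, dt/dtau) = (-1.094935, 0.125043); Gamma_sss = 1.240821, Gamma_sst = 0.000004, Gamma_stt = -1.439121, Gamma_tss = -0.001326, Gamma_tst = 0.000000, Gamma_ttt = 0.001832; k2 = (-1.094935, 0.125043, -1.465097, 0.001561)
  k3: at (s, t) = (0.671135, 0.009376), (ds/dtau, dt/dtau) = (-1.098073, 0.125059); Gamma_sss = 1.241854, Gamma_sst = 0.000004, Gamma_stt = -1.440253, Gamma_tss = -0.001329, Gamma_tst = 0.000000, Gamma_ttt = 0.001835; k3 = (-1.098073, 0.125059, -1.474857, 0.001574)
  k4: at (s, t) = (0.643604, 0.012503), (ds/dtau, dt/dtau) = (-1.135189, 0.125099); Gamma_sss = 1.276383, Gamma_sst = 0.000011, Gamma_stt = -1.460236, Gamma_tss = -0.001942, Gamma_tst = 0.000000, Gamma_ttt = 0.002766; k4 = (-1.135189, 0.125099, -1.621959, 0.002459)
  Y <- Y + (h/6)(k1 + 2k2 + 2k3 + k4): s = 0.6437, t = 0.0125, ds/dtau = -1.1351, dt/dtau = 0.1251
step 3:
  k1: at (s, t) = (0.643653, 0.012503), (ds/dtau, dt/dtau) = (-1.135124, 0.125100); Gamma_sss = 1.276321, Gamma_sst = 0.000011, Gamma_stt = -1.460172, Gamma_tss = -0.001942, Gamma_tst = 0.000000, Gamma_ttt = 0.002766; k1 = (-1.135124, 0.125100, -1.621694, 0.002458)
  k2: at (s, t) = (0.615274, 0.015631), (ds/dtau, dt/dtau) = (-1.175667, 0.125162); Gamma_sss = 1.313046, Gamma_sst = 0.000023, Gamma_stt = -1.479567, Gamma_tss = -0.002664, Gamma_tst = 0.000000, Gamma_ttt = 0.003890; k2 = (-1.175667, 0.125162, -1.791698, 0.003621)
  k3: at (s, t) = (0.614261, 0.015632), (ds/dtau, dt/dtau) = (-1.179917, 0.125191); Gamma_sss = 1.314379, Gamma_sst = 0.000024, Gamma_stt = -1.480900, Gamma_tss = -0.002671, Gamma_tst = 0.000000, Gamma_ttt = 0.003899; k3 = (-1.179917, 0.125191, -1.806667, 0.003657)
  k4: at (s, t) = (0.584657, 0.018763), (ds/dtau, dt/dtau) = (-1.225458, 0.125283); Gamma_sss = 1.353821, Gamma_sst = 0.000044, Gamma_stt = -1.499421, Gamma_tss = -0.003528, Gamma_tst = 0.000000, Gamma_ttt = 0.005253; k4 = (-1.225458, 0.125283, -2.009549, 0.005215)
  Y <- Y + (h/6)(k1 + 2k2 + 2k3 + k4): s = 0.5847, t = 0.0188, ds/dtau = -1.2254, dt/dtau = 0.1253
step 4:
  k1: at (s, t) = (0.584721, 0.018762), (ds/dtau, dt/dtau) = (-1.225358, 0.125286); Gamma_sss = 1.353734, Gamma_sst = 0.000044, Gamma_stt = -1.499341, Gamma_tss = -0.003527, Gamma_tst = 0.000000, Gamma_ttt = 0.005253; k1 = (-1.225358, 0.125286, -2.009085, 0.005214)
  k2: at (s, t) = (0.554087, 0.021894), (ds/dtau, dt/dtau) = (-1.275585, 0.125416); Gamma_sss = 1.395481, Gamma_sst = 0.000076, Gamma_stt = -1.515704, Gamma_tss = -0.004542, Gamma_tst = 0.000001, Gamma_ttt = 0.006866; k2 = (-1.275585, 0.125416, -2.246745, 0.007282)
  k3: at (s, t) = (0.552832, 0.021897), (ds/dtau, dt/dtau) = (-1.281526, 0.125468); Gamma_sss = 1.397210, Gamma_sst = 0.000076, Gamma_stt = -1.517196, Gamma_tss = -0.004557, Gamma_tst = 0.000001, Gamma_ttt = 0.006886; k3 = (-1.281526, 0.125468, -2.270742, 0.007376)
  k4: at (s, t) = (0.520645, 0.025035), (ds/dtau, dt/dtau) = (-1.338895, 0.125654); Gamma_sss = 1.441708, Gamma_sst = 0.000125, Gamma_stt = -1.530283, Gamma_tss = -0.005773, Gamma_tst = 0.000001, Gamma_ttt = 0.008816; k4 = (-1.338895, 0.125654, -2.560257, 0.010211)
  Y <- Y + (h/6)(k1 + 2k2 + 2k3 + k4): s = 0.5207, t = 0.0250, ds/dtau = -1.3387, dt/dtau = 0.1257

Answer: s = 0.5207, t = 0.0250, ds/dtau = -1.3387, dt/dtau = 0.1257


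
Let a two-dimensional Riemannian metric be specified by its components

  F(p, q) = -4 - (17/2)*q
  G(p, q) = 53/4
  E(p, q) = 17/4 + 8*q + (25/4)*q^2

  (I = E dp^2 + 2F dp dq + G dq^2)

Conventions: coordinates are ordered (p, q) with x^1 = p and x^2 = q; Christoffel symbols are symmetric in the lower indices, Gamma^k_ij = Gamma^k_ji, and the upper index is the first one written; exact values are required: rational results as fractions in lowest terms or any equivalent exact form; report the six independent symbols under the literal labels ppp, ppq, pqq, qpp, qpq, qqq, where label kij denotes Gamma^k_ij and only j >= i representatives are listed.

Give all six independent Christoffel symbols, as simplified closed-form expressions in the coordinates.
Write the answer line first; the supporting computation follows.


Answer: Gamma_ppp = (-850*q^2 - 944*q - 256)/(169*q^2 + 608*q + 645), Gamma_ppq = (1325*q + 848)/(169*q^2 + 608*q + 645), Gamma_pqq = -1802/(169*q^2 + 608*q + 645), Gamma_qpp = (-625*q^3 - 1200*q^2 - 937*q - 272)/(169*q^2 + 608*q + 645), Gamma_qpq = (850*q^2 + 944*q + 256)/(169*q^2 + 608*q + 645), Gamma_qqq = (-1156*q - 544)/(169*q^2 + 608*q + 645)

E = 17/4 + 8*q + (25/4)*q^2; F = -4 - (17/2)*q; G = 53/4
Gamma^k_ij = (1/2) g^{kl} (d_i g_jl + d_j g_il - d_l g_ij), with g^inv = (1/(EG-F^2)) [[G, -F], [-F, E]]
first partials: E_p = 0, E_q = 8 + (25/2)*q, F_p = 0, F_q = -17/2, G_p = 0, G_q = 0
D = EG - F^2 = 645/16 + 38*q + (169/16)*q^2
expanded: Gamma^p_pp = (G E_p - 2F F_p + F E_q)/(2D), Gamma^p_pq = (G E_q - F G_p)/(2D), Gamma^p_qq = (2G F_q - G G_p - F G_q)/(2D), Gamma^q_pp = (2E F_p - E E_q - F E_p)/(2D), Gamma^q_pq = (E G_p - F E_q)/(2D), Gamma^q_qq = (E G_q - 2F F_q + F G_p)/(2D); substitute and cancel common factors


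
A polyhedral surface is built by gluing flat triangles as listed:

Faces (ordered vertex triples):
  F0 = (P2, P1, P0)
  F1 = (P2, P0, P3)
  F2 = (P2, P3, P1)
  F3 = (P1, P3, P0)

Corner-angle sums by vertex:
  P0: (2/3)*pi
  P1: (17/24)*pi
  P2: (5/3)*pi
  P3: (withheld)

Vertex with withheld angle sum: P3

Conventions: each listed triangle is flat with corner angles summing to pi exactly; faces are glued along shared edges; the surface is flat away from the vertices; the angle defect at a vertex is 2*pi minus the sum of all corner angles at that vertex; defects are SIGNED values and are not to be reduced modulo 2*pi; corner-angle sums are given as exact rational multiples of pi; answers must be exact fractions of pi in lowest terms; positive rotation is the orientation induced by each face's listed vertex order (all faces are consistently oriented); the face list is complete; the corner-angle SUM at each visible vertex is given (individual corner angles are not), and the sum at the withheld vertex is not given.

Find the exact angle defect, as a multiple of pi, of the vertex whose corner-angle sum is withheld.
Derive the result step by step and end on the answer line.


V = 4, E = 6, F = 4; chi = V - E + F = 2
Gauss-Bonnet: total defect = 2*pi*chi = 4*pi; visible defects sum to (71/24)*pi

Answer: defect(P3) = (25/24)*pi


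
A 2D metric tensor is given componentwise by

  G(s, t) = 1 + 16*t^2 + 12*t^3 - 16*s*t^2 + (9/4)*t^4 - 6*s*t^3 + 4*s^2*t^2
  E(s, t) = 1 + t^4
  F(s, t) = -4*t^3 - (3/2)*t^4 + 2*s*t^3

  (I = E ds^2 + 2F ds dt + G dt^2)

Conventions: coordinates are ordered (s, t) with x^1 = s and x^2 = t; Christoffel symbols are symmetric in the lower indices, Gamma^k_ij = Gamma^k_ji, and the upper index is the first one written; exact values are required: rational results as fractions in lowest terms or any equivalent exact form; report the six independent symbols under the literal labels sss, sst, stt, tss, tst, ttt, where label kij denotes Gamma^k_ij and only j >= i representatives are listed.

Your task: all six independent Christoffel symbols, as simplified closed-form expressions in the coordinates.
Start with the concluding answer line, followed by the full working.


Answer: Gamma_sss = 0, Gamma_sst = 8*t^3/(16*s^2*t^2 - 24*s*t^3 - 64*s*t^2 + 13*t^4 + 48*t^3 + 64*t^2 + 4), Gamma_stt = (8*s*t^2 - 12*t^3 - 16*t^2)/(16*s^2*t^2 - 24*s*t^3 - 64*s*t^2 + 13*t^4 + 48*t^3 + 64*t^2 + 4), Gamma_tss = 0, Gamma_tst = (16*s*t^2 - 12*t^3 - 32*t^2)/(16*s^2*t^2 - 24*s*t^3 - 64*s*t^2 + 13*t^4 + 48*t^3 + 64*t^2 + 4), Gamma_ttt = (16*s^2*t - 36*s*t^2 - 64*s*t + 18*t^3 + 72*t^2 + 64*t)/(16*s^2*t^2 - 24*s*t^3 - 64*s*t^2 + 13*t^4 + 48*t^3 + 64*t^2 + 4)

E = 1 + t^4; F = -4*t^3 - (3/2)*t^4 + 2*s*t^3; G = 1 + 16*t^2 + 12*t^3 - 16*s*t^2 + (9/4)*t^4 - 6*s*t^3 + 4*s^2*t^2
Gamma^k_ij = (1/2) g^{kl} (d_i g_jl + d_j g_il - d_l g_ij), with g^inv = (1/(EG-F^2)) [[G, -F], [-F, E]]
first partials: E_s = 0, E_t = 4*t^3, F_s = 2*t^3, F_t = -12*t^2 - 6*t^3 + 6*s*t^2, G_s = -16*t^2 - 6*t^3 + 8*s*t^2, G_t = 32*t + 36*t^2 - 32*s*t + 9*t^3 - 18*s*t^2 + 8*s^2*t
D = EG - F^2 = 1 + 16*t^2 + 12*t^3 - 16*s*t^2 + (13/4)*t^4 - 6*s*t^3 + 4*s^2*t^2
expanded: Gamma^s_ss = (G E_s - 2F F_s + F E_t)/(2D), Gamma^s_st = (G E_t - F G_s)/(2D), Gamma^s_tt = (2G F_t - G G_s - F G_t)/(2D), Gamma^t_ss = (2E F_s - E E_t - F E_s)/(2D), Gamma^t_st = (E G_s - F E_t)/(2D), Gamma^t_tt = (E G_t - 2F F_t + F G_s)/(2D); substitute and cancel common factors


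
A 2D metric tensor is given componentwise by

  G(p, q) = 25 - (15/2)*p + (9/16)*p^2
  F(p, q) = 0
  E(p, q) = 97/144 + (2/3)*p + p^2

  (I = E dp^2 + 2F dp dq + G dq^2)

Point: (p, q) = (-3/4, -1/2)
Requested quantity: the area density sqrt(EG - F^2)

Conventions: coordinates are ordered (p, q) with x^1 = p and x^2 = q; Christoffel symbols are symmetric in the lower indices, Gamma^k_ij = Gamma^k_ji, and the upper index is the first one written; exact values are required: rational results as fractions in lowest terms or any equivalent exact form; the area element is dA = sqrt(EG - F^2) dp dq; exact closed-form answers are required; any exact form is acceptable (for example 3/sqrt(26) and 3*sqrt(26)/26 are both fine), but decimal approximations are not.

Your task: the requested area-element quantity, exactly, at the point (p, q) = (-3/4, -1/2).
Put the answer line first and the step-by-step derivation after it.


Answer: sqrt(EG - F^2) = 89*sqrt(106)/192

E = 53/72, F = 0, G = 7921/256; EG - F^2 = 419813/18432


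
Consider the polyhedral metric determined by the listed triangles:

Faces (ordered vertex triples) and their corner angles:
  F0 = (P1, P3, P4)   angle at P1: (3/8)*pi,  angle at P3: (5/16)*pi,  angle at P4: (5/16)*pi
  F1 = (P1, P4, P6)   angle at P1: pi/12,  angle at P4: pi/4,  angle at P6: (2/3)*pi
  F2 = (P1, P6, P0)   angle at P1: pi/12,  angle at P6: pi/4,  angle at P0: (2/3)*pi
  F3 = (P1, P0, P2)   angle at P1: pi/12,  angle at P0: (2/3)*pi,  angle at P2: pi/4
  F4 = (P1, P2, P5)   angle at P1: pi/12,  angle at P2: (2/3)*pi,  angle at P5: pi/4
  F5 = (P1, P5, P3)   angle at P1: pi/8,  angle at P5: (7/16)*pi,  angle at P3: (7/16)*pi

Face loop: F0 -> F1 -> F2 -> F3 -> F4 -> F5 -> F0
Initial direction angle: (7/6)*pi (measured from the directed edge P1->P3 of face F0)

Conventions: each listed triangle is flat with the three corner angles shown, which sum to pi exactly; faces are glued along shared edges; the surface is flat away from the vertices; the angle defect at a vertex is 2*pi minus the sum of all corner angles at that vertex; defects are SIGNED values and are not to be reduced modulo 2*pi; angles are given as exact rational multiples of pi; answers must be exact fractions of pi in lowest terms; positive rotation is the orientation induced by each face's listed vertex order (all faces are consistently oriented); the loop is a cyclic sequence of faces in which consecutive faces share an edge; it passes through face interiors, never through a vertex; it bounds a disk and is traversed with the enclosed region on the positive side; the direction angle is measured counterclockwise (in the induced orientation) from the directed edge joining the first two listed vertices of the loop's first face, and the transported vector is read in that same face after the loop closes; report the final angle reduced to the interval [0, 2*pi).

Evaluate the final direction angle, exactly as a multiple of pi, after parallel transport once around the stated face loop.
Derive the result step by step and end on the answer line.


enclosed vertex P1: corner angles sum to (5/6)*pi, defect = 2*pi - (5/6)*pi = (7/6)*pi
summing the enclosed defects onto the initial angle, mod 2*pi in the induced orientation:
final angle = (7/6)*pi + (7/6)*pi = pi/3 (mod 2*pi)

Answer: final direction angle = pi/3
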